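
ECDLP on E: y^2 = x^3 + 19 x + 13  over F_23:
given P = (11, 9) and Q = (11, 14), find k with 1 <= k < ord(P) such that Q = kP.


Enumerate multiples of P until we hit Q = (11, 14):
  1P = (11, 9)
  2P = (7, 12)
  3P = (7, 11)
  4P = (11, 14)
Match found at i = 4.

k = 4


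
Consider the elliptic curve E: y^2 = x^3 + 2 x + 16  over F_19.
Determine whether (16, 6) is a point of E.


Check whether y^2 = x^3 + 2 x + 16 (mod 19) for (x, y) = (16, 6).
LHS: y^2 = 6^2 mod 19 = 17
RHS: x^3 + 2 x + 16 = 16^3 + 2*16 + 16 mod 19 = 2
LHS != RHS

No, not on the curve


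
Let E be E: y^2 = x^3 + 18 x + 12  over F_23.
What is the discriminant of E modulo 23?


4 a^3 + 27 b^2 = 4*18^3 + 27*12^2 = 23328 + 3888 = 27216
Delta = -16 * (27216) = -435456
Delta mod 23 = 3

Delta = 3 (mod 23)


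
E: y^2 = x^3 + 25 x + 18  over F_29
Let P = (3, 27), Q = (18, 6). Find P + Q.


P != Q, so use the chord formula.
s = (y2 - y1) / (x2 - x1) = (8) / (15) mod 29 = 16
x3 = s^2 - x1 - x2 mod 29 = 16^2 - 3 - 18 = 3
y3 = s (x1 - x3) - y1 mod 29 = 16 * (3 - 3) - 27 = 2

P + Q = (3, 2)


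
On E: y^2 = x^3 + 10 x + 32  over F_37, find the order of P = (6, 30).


Compute successive multiples of P until we hit O:
  1P = (6, 30)
  2P = (16, 12)
  3P = (36, 24)
  4P = (35, 35)
  5P = (12, 20)
  6P = (30, 10)
  7P = (13, 19)
  8P = (25, 21)
  ... (continuing to 19P)
  19P = O

ord(P) = 19


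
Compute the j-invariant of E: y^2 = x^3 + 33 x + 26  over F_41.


Delta = -16(4 a^3 + 27 b^2) mod 41 = 20
-1728 * (4 a)^3 = -1728 * (4*33)^3 mod 41 = 13
j = 13 * 20^(-1) mod 41 = 15

j = 15 (mod 41)


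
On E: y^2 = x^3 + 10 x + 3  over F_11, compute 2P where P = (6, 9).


Doubling: s = (3 x1^2 + a) / (2 y1)
s = (3*6^2 + 10) / (2*9) mod 11 = 9
x3 = s^2 - 2 x1 mod 11 = 9^2 - 2*6 = 3
y3 = s (x1 - x3) - y1 mod 11 = 9 * (6 - 3) - 9 = 7

2P = (3, 7)


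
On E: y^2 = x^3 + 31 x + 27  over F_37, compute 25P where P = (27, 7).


k = 25 = 11001_2 (binary, LSB first: 10011)
Double-and-add from P = (27, 7):
  bit 0 = 1: acc = O + (27, 7) = (27, 7)
  bit 1 = 0: acc unchanged = (27, 7)
  bit 2 = 0: acc unchanged = (27, 7)
  bit 3 = 1: acc = (27, 7) + (20, 27) = (11, 16)
  bit 4 = 1: acc = (11, 16) + (25, 31) = (8, 11)

25P = (8, 11)


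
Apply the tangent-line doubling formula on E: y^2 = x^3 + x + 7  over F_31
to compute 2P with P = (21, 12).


Doubling: s = (3 x1^2 + a) / (2 y1)
s = (3*21^2 + 1) / (2*12) mod 31 = 19
x3 = s^2 - 2 x1 mod 31 = 19^2 - 2*21 = 9
y3 = s (x1 - x3) - y1 mod 31 = 19 * (21 - 9) - 12 = 30

2P = (9, 30)


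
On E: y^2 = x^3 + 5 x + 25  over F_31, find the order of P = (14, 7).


Compute successive multiples of P until we hit O:
  1P = (14, 7)
  2P = (17, 1)
  3P = (4, 4)
  4P = (1, 0)
  5P = (4, 27)
  6P = (17, 30)
  7P = (14, 24)
  8P = O

ord(P) = 8


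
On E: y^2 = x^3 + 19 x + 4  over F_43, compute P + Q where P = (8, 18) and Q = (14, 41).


P != Q, so use the chord formula.
s = (y2 - y1) / (x2 - x1) = (23) / (6) mod 43 = 11
x3 = s^2 - x1 - x2 mod 43 = 11^2 - 8 - 14 = 13
y3 = s (x1 - x3) - y1 mod 43 = 11 * (8 - 13) - 18 = 13

P + Q = (13, 13)


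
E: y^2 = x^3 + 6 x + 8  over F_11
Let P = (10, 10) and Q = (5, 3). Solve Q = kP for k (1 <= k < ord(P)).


Enumerate multiples of P until we hit Q = (5, 3):
  1P = (10, 10)
  2P = (3, 8)
  3P = (1, 2)
  4P = (5, 3)
Match found at i = 4.

k = 4


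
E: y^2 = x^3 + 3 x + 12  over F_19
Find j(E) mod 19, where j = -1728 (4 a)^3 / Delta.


Delta = -16(4 a^3 + 27 b^2) mod 19 = 18
-1728 * (4 a)^3 = -1728 * (4*3)^3 mod 19 = 18
j = 18 * 18^(-1) mod 19 = 1

j = 1 (mod 19)


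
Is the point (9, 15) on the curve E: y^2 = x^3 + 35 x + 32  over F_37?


Check whether y^2 = x^3 + 35 x + 32 (mod 37) for (x, y) = (9, 15).
LHS: y^2 = 15^2 mod 37 = 3
RHS: x^3 + 35 x + 32 = 9^3 + 35*9 + 32 mod 37 = 3
LHS = RHS

Yes, on the curve


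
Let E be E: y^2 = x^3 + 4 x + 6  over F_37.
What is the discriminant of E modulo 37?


4 a^3 + 27 b^2 = 4*4^3 + 27*6^2 = 256 + 972 = 1228
Delta = -16 * (1228) = -19648
Delta mod 37 = 36

Delta = 36 (mod 37)


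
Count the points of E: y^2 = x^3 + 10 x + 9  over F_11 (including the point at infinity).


For each x in F_11, count y with y^2 = x^3 + 10 x + 9 mod 11:
  x = 0: RHS = 9, y in [3, 8]  -> 2 point(s)
  x = 1: RHS = 9, y in [3, 8]  -> 2 point(s)
  x = 2: RHS = 4, y in [2, 9]  -> 2 point(s)
  x = 3: RHS = 0, y in [0]  -> 1 point(s)
  x = 4: RHS = 3, y in [5, 6]  -> 2 point(s)
  x = 7: RHS = 4, y in [2, 9]  -> 2 point(s)
  x = 9: RHS = 3, y in [5, 6]  -> 2 point(s)
  x = 10: RHS = 9, y in [3, 8]  -> 2 point(s)
Affine points: 15. Add the point at infinity: total = 16.

#E(F_11) = 16


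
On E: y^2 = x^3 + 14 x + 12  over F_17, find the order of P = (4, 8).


Compute successive multiples of P until we hit O:
  1P = (4, 8)
  2P = (11, 1)
  3P = (3, 8)
  4P = (10, 9)
  5P = (12, 2)
  6P = (9, 0)
  7P = (12, 15)
  8P = (10, 8)
  ... (continuing to 12P)
  12P = O

ord(P) = 12


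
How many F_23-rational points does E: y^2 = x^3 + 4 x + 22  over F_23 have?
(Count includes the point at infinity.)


For each x in F_23, count y with y^2 = x^3 + 4 x + 22 mod 23:
  x = 1: RHS = 4, y in [2, 21]  -> 2 point(s)
  x = 5: RHS = 6, y in [11, 12]  -> 2 point(s)
  x = 6: RHS = 9, y in [3, 20]  -> 2 point(s)
  x = 7: RHS = 2, y in [5, 18]  -> 2 point(s)
  x = 10: RHS = 4, y in [2, 21]  -> 2 point(s)
  x = 12: RHS = 4, y in [2, 21]  -> 2 point(s)
  x = 14: RHS = 16, y in [4, 19]  -> 2 point(s)
  x = 17: RHS = 12, y in [9, 14]  -> 2 point(s)
  x = 20: RHS = 6, y in [11, 12]  -> 2 point(s)
  x = 21: RHS = 6, y in [11, 12]  -> 2 point(s)
Affine points: 20. Add the point at infinity: total = 21.

#E(F_23) = 21


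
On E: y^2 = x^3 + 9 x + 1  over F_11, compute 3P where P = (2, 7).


k = 3 = 11_2 (binary, LSB first: 11)
Double-and-add from P = (2, 7):
  bit 0 = 1: acc = O + (2, 7) = (2, 7)
  bit 1 = 1: acc = (2, 7) + (1, 0) = (2, 4)

3P = (2, 4)


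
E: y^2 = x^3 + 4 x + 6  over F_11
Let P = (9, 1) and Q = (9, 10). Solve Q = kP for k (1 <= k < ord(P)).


Enumerate multiples of P until we hit Q = (9, 10):
  1P = (9, 1)
  2P = (2, 0)
  3P = (9, 10)
Match found at i = 3.

k = 3


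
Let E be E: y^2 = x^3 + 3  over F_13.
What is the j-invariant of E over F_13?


Delta = -16(4 a^3 + 27 b^2) mod 13 = 12
-1728 * (4 a)^3 = -1728 * (4*0)^3 mod 13 = 0
j = 0 * 12^(-1) mod 13 = 0

j = 0 (mod 13)


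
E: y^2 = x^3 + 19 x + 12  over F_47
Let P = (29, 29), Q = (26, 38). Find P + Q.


P != Q, so use the chord formula.
s = (y2 - y1) / (x2 - x1) = (9) / (44) mod 47 = 44
x3 = s^2 - x1 - x2 mod 47 = 44^2 - 29 - 26 = 1
y3 = s (x1 - x3) - y1 mod 47 = 44 * (29 - 1) - 29 = 28

P + Q = (1, 28)


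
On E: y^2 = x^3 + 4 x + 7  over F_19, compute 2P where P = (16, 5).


Doubling: s = (3 x1^2 + a) / (2 y1)
s = (3*16^2 + 4) / (2*5) mod 19 = 5
x3 = s^2 - 2 x1 mod 19 = 5^2 - 2*16 = 12
y3 = s (x1 - x3) - y1 mod 19 = 5 * (16 - 12) - 5 = 15

2P = (12, 15)


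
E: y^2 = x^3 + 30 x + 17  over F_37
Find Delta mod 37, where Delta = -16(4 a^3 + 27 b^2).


4 a^3 + 27 b^2 = 4*30^3 + 27*17^2 = 108000 + 7803 = 115803
Delta = -16 * (115803) = -1852848
Delta mod 37 = 1

Delta = 1 (mod 37)


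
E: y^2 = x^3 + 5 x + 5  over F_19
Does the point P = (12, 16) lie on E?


Check whether y^2 = x^3 + 5 x + 5 (mod 19) for (x, y) = (12, 16).
LHS: y^2 = 16^2 mod 19 = 9
RHS: x^3 + 5 x + 5 = 12^3 + 5*12 + 5 mod 19 = 7
LHS != RHS

No, not on the curve


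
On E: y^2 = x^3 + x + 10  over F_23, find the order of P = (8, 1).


Compute successive multiples of P until we hit O:
  1P = (8, 1)
  2P = (10, 13)
  3P = (18, 8)
  4P = (6, 5)
  5P = (13, 9)
  6P = (11, 8)
  7P = (12, 5)
  8P = (4, 3)
  ... (continuing to 32P)
  32P = O

ord(P) = 32


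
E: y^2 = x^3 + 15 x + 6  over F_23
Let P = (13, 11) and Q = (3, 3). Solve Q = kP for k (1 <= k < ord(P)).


Enumerate multiples of P until we hit Q = (3, 3):
  1P = (13, 11)
  2P = (0, 11)
  3P = (10, 12)
  4P = (18, 6)
  5P = (16, 15)
  6P = (6, 6)
  7P = (20, 7)
  8P = (3, 3)
Match found at i = 8.

k = 8


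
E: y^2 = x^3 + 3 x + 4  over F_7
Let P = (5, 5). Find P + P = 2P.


Doubling: s = (3 x1^2 + a) / (2 y1)
s = (3*5^2 + 3) / (2*5) mod 7 = 5
x3 = s^2 - 2 x1 mod 7 = 5^2 - 2*5 = 1
y3 = s (x1 - x3) - y1 mod 7 = 5 * (5 - 1) - 5 = 1

2P = (1, 1)


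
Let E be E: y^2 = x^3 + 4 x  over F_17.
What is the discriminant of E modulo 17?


4 a^3 + 27 b^2 = 4*4^3 + 27*0^2 = 256 + 0 = 256
Delta = -16 * (256) = -4096
Delta mod 17 = 1

Delta = 1 (mod 17)


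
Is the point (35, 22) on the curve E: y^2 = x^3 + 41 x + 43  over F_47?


Check whether y^2 = x^3 + 41 x + 43 (mod 47) for (x, y) = (35, 22).
LHS: y^2 = 22^2 mod 47 = 14
RHS: x^3 + 41 x + 43 = 35^3 + 41*35 + 43 mod 47 = 32
LHS != RHS

No, not on the curve


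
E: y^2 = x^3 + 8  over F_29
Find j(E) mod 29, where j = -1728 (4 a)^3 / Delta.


Delta = -16(4 a^3 + 27 b^2) mod 29 = 18
-1728 * (4 a)^3 = -1728 * (4*0)^3 mod 29 = 0
j = 0 * 18^(-1) mod 29 = 0

j = 0 (mod 29)


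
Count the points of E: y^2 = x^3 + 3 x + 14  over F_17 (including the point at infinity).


For each x in F_17, count y with y^2 = x^3 + 3 x + 14 mod 17:
  x = 1: RHS = 1, y in [1, 16]  -> 2 point(s)
  x = 3: RHS = 16, y in [4, 13]  -> 2 point(s)
  x = 5: RHS = 1, y in [1, 16]  -> 2 point(s)
  x = 7: RHS = 4, y in [2, 15]  -> 2 point(s)
  x = 11: RHS = 1, y in [1, 16]  -> 2 point(s)
  x = 15: RHS = 0, y in [0]  -> 1 point(s)
Affine points: 11. Add the point at infinity: total = 12.

#E(F_17) = 12


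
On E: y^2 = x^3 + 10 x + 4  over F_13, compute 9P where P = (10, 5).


k = 9 = 1001_2 (binary, LSB first: 1001)
Double-and-add from P = (10, 5):
  bit 0 = 1: acc = O + (10, 5) = (10, 5)
  bit 1 = 0: acc unchanged = (10, 5)
  bit 2 = 0: acc unchanged = (10, 5)
  bit 3 = 1: acc = (10, 5) + (3, 10) = (9, 11)

9P = (9, 11)


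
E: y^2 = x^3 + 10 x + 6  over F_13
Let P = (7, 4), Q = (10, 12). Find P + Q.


P != Q, so use the chord formula.
s = (y2 - y1) / (x2 - x1) = (8) / (3) mod 13 = 7
x3 = s^2 - x1 - x2 mod 13 = 7^2 - 7 - 10 = 6
y3 = s (x1 - x3) - y1 mod 13 = 7 * (7 - 6) - 4 = 3

P + Q = (6, 3)


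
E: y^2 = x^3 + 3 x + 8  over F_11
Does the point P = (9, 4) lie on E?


Check whether y^2 = x^3 + 3 x + 8 (mod 11) for (x, y) = (9, 4).
LHS: y^2 = 4^2 mod 11 = 5
RHS: x^3 + 3 x + 8 = 9^3 + 3*9 + 8 mod 11 = 5
LHS = RHS

Yes, on the curve


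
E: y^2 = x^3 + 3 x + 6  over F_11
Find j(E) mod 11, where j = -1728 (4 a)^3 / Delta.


Delta = -16(4 a^3 + 27 b^2) mod 11 = 1
-1728 * (4 a)^3 = -1728 * (4*3)^3 mod 11 = 10
j = 10 * 1^(-1) mod 11 = 10

j = 10 (mod 11)


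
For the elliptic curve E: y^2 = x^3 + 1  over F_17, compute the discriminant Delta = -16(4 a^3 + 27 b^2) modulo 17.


4 a^3 + 27 b^2 = 4*0^3 + 27*1^2 = 0 + 27 = 27
Delta = -16 * (27) = -432
Delta mod 17 = 10

Delta = 10 (mod 17)


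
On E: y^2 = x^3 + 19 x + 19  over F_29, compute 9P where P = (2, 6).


k = 9 = 1001_2 (binary, LSB first: 1001)
Double-and-add from P = (2, 6):
  bit 0 = 1: acc = O + (2, 6) = (2, 6)
  bit 1 = 0: acc unchanged = (2, 6)
  bit 2 = 0: acc unchanged = (2, 6)
  bit 3 = 1: acc = (2, 6) + (8, 4) = (3, 4)

9P = (3, 4)


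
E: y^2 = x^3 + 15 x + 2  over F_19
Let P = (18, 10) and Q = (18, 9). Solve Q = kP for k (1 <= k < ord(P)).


Enumerate multiples of P until we hit Q = (18, 9):
  1P = (18, 10)
  2P = (3, 13)
  3P = (14, 12)
  4P = (11, 15)
  5P = (13, 0)
  6P = (11, 4)
  7P = (14, 7)
  8P = (3, 6)
  9P = (18, 9)
Match found at i = 9.

k = 9


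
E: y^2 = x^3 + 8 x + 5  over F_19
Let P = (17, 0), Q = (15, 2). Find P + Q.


P != Q, so use the chord formula.
s = (y2 - y1) / (x2 - x1) = (2) / (17) mod 19 = 18
x3 = s^2 - x1 - x2 mod 19 = 18^2 - 17 - 15 = 7
y3 = s (x1 - x3) - y1 mod 19 = 18 * (17 - 7) - 0 = 9

P + Q = (7, 9)


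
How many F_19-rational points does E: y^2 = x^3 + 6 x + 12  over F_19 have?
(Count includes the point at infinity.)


For each x in F_19, count y with y^2 = x^3 + 6 x + 12 mod 19:
  x = 1: RHS = 0, y in [0]  -> 1 point(s)
  x = 3: RHS = 0, y in [0]  -> 1 point(s)
  x = 4: RHS = 5, y in [9, 10]  -> 2 point(s)
  x = 6: RHS = 17, y in [6, 13]  -> 2 point(s)
  x = 7: RHS = 17, y in [6, 13]  -> 2 point(s)
  x = 9: RHS = 16, y in [4, 15]  -> 2 point(s)
  x = 12: RHS = 7, y in [8, 11]  -> 2 point(s)
  x = 13: RHS = 7, y in [8, 11]  -> 2 point(s)
  x = 14: RHS = 9, y in [3, 16]  -> 2 point(s)
  x = 15: RHS = 0, y in [0]  -> 1 point(s)
  x = 16: RHS = 5, y in [9, 10]  -> 2 point(s)
  x = 17: RHS = 11, y in [7, 12]  -> 2 point(s)
  x = 18: RHS = 5, y in [9, 10]  -> 2 point(s)
Affine points: 23. Add the point at infinity: total = 24.

#E(F_19) = 24


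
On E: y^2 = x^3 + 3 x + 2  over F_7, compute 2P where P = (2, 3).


Doubling: s = (3 x1^2 + a) / (2 y1)
s = (3*2^2 + 3) / (2*3) mod 7 = 6
x3 = s^2 - 2 x1 mod 7 = 6^2 - 2*2 = 4
y3 = s (x1 - x3) - y1 mod 7 = 6 * (2 - 4) - 3 = 6

2P = (4, 6)


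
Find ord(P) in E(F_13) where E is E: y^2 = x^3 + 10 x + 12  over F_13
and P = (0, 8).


Compute successive multiples of P until we hit O:
  1P = (0, 8)
  2P = (1, 6)
  3P = (3, 11)
  4P = (11, 7)
  5P = (12, 12)
  6P = (4, 8)
  7P = (9, 5)
  8P = (7, 3)
  ... (continuing to 19P)
  19P = O

ord(P) = 19


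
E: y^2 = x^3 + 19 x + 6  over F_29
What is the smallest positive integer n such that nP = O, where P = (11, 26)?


Compute successive multiples of P until we hit O:
  1P = (11, 26)
  2P = (23, 13)
  3P = (0, 8)
  4P = (19, 11)
  5P = (22, 20)
  6P = (9, 23)
  7P = (4, 28)
  8P = (20, 18)
  ... (continuing to 30P)
  30P = O

ord(P) = 30


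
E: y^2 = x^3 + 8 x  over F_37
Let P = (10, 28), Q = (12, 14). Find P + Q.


P != Q, so use the chord formula.
s = (y2 - y1) / (x2 - x1) = (23) / (2) mod 37 = 30
x3 = s^2 - x1 - x2 mod 37 = 30^2 - 10 - 12 = 27
y3 = s (x1 - x3) - y1 mod 37 = 30 * (10 - 27) - 28 = 17

P + Q = (27, 17)


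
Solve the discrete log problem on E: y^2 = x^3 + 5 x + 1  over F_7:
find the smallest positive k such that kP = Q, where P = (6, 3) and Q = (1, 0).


Enumerate multiples of P until we hit Q = (1, 0):
  1P = (6, 3)
  2P = (3, 1)
  3P = (0, 1)
  4P = (5, 2)
  5P = (4, 6)
  6P = (1, 0)
Match found at i = 6.

k = 6


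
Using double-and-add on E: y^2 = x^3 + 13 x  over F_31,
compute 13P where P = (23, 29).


k = 13 = 1101_2 (binary, LSB first: 1011)
Double-and-add from P = (23, 29):
  bit 0 = 1: acc = O + (23, 29) = (23, 29)
  bit 1 = 0: acc unchanged = (23, 29)
  bit 2 = 1: acc = (23, 29) + (1, 13) = (27, 16)
  bit 3 = 1: acc = (27, 16) + (7, 0) = (15, 6)

13P = (15, 6)


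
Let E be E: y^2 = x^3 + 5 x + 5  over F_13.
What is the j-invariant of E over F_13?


Delta = -16(4 a^3 + 27 b^2) mod 13 = 11
-1728 * (4 a)^3 = -1728 * (4*5)^3 mod 13 = 5
j = 5 * 11^(-1) mod 13 = 4

j = 4 (mod 13)


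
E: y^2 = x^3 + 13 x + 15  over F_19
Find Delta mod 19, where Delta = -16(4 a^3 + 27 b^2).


4 a^3 + 27 b^2 = 4*13^3 + 27*15^2 = 8788 + 6075 = 14863
Delta = -16 * (14863) = -237808
Delta mod 19 = 15

Delta = 15 (mod 19)


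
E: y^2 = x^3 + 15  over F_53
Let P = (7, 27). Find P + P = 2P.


Doubling: s = (3 x1^2 + a) / (2 y1)
s = (3*7^2 + 0) / (2*27) mod 53 = 41
x3 = s^2 - 2 x1 mod 53 = 41^2 - 2*7 = 24
y3 = s (x1 - x3) - y1 mod 53 = 41 * (7 - 24) - 27 = 18

2P = (24, 18)


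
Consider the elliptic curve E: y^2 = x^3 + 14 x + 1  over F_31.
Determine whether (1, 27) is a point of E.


Check whether y^2 = x^3 + 14 x + 1 (mod 31) for (x, y) = (1, 27).
LHS: y^2 = 27^2 mod 31 = 16
RHS: x^3 + 14 x + 1 = 1^3 + 14*1 + 1 mod 31 = 16
LHS = RHS

Yes, on the curve


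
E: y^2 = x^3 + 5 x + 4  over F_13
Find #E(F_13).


For each x in F_13, count y with y^2 = x^3 + 5 x + 4 mod 13:
  x = 0: RHS = 4, y in [2, 11]  -> 2 point(s)
  x = 1: RHS = 10, y in [6, 7]  -> 2 point(s)
  x = 2: RHS = 9, y in [3, 10]  -> 2 point(s)
  x = 4: RHS = 10, y in [6, 7]  -> 2 point(s)
  x = 6: RHS = 3, y in [4, 9]  -> 2 point(s)
  x = 8: RHS = 10, y in [6, 7]  -> 2 point(s)
  x = 10: RHS = 1, y in [1, 12]  -> 2 point(s)
  x = 11: RHS = 12, y in [5, 8]  -> 2 point(s)
Affine points: 16. Add the point at infinity: total = 17.

#E(F_13) = 17


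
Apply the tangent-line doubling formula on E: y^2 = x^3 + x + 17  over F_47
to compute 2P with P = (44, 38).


Doubling: s = (3 x1^2 + a) / (2 y1)
s = (3*44^2 + 1) / (2*38) mod 47 = 35
x3 = s^2 - 2 x1 mod 47 = 35^2 - 2*44 = 9
y3 = s (x1 - x3) - y1 mod 47 = 35 * (44 - 9) - 38 = 12

2P = (9, 12)


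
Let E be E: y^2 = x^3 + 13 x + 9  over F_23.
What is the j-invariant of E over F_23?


Delta = -16(4 a^3 + 27 b^2) mod 23 = 5
-1728 * (4 a)^3 = -1728 * (4*13)^3 mod 23 = 19
j = 19 * 5^(-1) mod 23 = 13

j = 13 (mod 23)


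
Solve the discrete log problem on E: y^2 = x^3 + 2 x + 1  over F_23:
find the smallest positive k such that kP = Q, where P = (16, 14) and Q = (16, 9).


Enumerate multiples of P until we hit Q = (16, 9):
  1P = (16, 14)
  2P = (17, 16)
  3P = (17, 7)
  4P = (16, 9)
Match found at i = 4.

k = 4


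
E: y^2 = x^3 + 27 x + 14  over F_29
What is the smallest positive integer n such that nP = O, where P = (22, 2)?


Compute successive multiples of P until we hit O:
  1P = (22, 2)
  2P = (14, 27)
  3P = (15, 16)
  4P = (25, 4)
  5P = (5, 19)
  6P = (3, 8)
  7P = (9, 0)
  8P = (3, 21)
  ... (continuing to 14P)
  14P = O

ord(P) = 14


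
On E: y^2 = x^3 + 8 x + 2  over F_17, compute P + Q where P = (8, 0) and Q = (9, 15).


P != Q, so use the chord formula.
s = (y2 - y1) / (x2 - x1) = (15) / (1) mod 17 = 15
x3 = s^2 - x1 - x2 mod 17 = 15^2 - 8 - 9 = 4
y3 = s (x1 - x3) - y1 mod 17 = 15 * (8 - 4) - 0 = 9

P + Q = (4, 9)


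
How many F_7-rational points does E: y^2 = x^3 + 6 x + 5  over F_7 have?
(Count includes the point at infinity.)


For each x in F_7, count y with y^2 = x^3 + 6 x + 5 mod 7:
  x = 2: RHS = 4, y in [2, 5]  -> 2 point(s)
  x = 3: RHS = 1, y in [1, 6]  -> 2 point(s)
  x = 4: RHS = 2, y in [3, 4]  -> 2 point(s)
Affine points: 6. Add the point at infinity: total = 7.

#E(F_7) = 7


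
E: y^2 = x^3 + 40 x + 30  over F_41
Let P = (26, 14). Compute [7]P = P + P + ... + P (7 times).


k = 7 = 111_2 (binary, LSB first: 111)
Double-and-add from P = (26, 14):
  bit 0 = 1: acc = O + (26, 14) = (26, 14)
  bit 1 = 1: acc = (26, 14) + (21, 39) = (19, 33)
  bit 2 = 1: acc = (19, 33) + (36, 19) = (2, 35)

7P = (2, 35)


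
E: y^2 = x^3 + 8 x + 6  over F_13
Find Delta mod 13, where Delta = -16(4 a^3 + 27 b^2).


4 a^3 + 27 b^2 = 4*8^3 + 27*6^2 = 2048 + 972 = 3020
Delta = -16 * (3020) = -48320
Delta mod 13 = 1

Delta = 1 (mod 13)


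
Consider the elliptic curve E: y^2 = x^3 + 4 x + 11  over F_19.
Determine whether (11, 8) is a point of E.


Check whether y^2 = x^3 + 4 x + 11 (mod 19) for (x, y) = (11, 8).
LHS: y^2 = 8^2 mod 19 = 7
RHS: x^3 + 4 x + 11 = 11^3 + 4*11 + 11 mod 19 = 18
LHS != RHS

No, not on the curve


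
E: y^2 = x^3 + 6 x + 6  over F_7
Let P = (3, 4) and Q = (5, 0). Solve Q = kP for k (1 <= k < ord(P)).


Enumerate multiples of P until we hit Q = (5, 0):
  1P = (3, 4)
  2P = (5, 0)
Match found at i = 2.

k = 2


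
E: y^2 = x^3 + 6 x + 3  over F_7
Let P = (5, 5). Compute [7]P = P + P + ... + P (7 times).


k = 7 = 111_2 (binary, LSB first: 111)
Double-and-add from P = (5, 5):
  bit 0 = 1: acc = O + (5, 5) = (5, 5)
  bit 1 = 1: acc = (5, 5) + (5, 2) = O
  bit 2 = 1: acc = O + (5, 5) = (5, 5)

7P = (5, 5)


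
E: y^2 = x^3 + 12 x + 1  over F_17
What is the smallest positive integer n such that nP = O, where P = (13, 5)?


Compute successive multiples of P until we hit O:
  1P = (13, 5)
  2P = (10, 13)
  3P = (3, 8)
  4P = (5, 13)
  5P = (0, 16)
  6P = (2, 4)
  7P = (11, 6)
  8P = (6, 0)
  ... (continuing to 16P)
  16P = O

ord(P) = 16


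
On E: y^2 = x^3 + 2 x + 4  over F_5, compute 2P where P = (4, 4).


Doubling: s = (3 x1^2 + a) / (2 y1)
s = (3*4^2 + 2) / (2*4) mod 5 = 0
x3 = s^2 - 2 x1 mod 5 = 0^2 - 2*4 = 2
y3 = s (x1 - x3) - y1 mod 5 = 0 * (4 - 2) - 4 = 1

2P = (2, 1)


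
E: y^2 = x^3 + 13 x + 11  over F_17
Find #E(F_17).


For each x in F_17, count y with y^2 = x^3 + 13 x + 11 mod 17:
  x = 1: RHS = 8, y in [5, 12]  -> 2 point(s)
  x = 3: RHS = 9, y in [3, 14]  -> 2 point(s)
  x = 4: RHS = 8, y in [5, 12]  -> 2 point(s)
  x = 6: RHS = 16, y in [4, 13]  -> 2 point(s)
  x = 8: RHS = 15, y in [7, 10]  -> 2 point(s)
  x = 10: RHS = 2, y in [6, 11]  -> 2 point(s)
  x = 12: RHS = 8, y in [5, 12]  -> 2 point(s)
  x = 14: RHS = 13, y in [8, 9]  -> 2 point(s)
Affine points: 16. Add the point at infinity: total = 17.

#E(F_17) = 17


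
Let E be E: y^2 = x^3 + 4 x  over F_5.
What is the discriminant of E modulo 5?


4 a^3 + 27 b^2 = 4*4^3 + 27*0^2 = 256 + 0 = 256
Delta = -16 * (256) = -4096
Delta mod 5 = 4

Delta = 4 (mod 5)


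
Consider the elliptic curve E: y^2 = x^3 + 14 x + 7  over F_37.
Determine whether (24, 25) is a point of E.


Check whether y^2 = x^3 + 14 x + 7 (mod 37) for (x, y) = (24, 25).
LHS: y^2 = 25^2 mod 37 = 33
RHS: x^3 + 14 x + 7 = 24^3 + 14*24 + 7 mod 37 = 33
LHS = RHS

Yes, on the curve


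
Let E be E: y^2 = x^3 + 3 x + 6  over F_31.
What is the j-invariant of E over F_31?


Delta = -16(4 a^3 + 27 b^2) mod 31 = 18
-1728 * (4 a)^3 = -1728 * (4*3)^3 mod 31 = 29
j = 29 * 18^(-1) mod 31 = 24

j = 24 (mod 31)


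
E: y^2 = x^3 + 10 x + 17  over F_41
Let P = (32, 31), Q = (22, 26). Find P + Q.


P != Q, so use the chord formula.
s = (y2 - y1) / (x2 - x1) = (36) / (31) mod 41 = 21
x3 = s^2 - x1 - x2 mod 41 = 21^2 - 32 - 22 = 18
y3 = s (x1 - x3) - y1 mod 41 = 21 * (32 - 18) - 31 = 17

P + Q = (18, 17)


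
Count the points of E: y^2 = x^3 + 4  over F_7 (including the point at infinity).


For each x in F_7, count y with y^2 = x^3 + 0 x + 4 mod 7:
  x = 0: RHS = 4, y in [2, 5]  -> 2 point(s)
Affine points: 2. Add the point at infinity: total = 3.

#E(F_7) = 3


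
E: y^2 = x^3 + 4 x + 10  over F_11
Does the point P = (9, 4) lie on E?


Check whether y^2 = x^3 + 4 x + 10 (mod 11) for (x, y) = (9, 4).
LHS: y^2 = 4^2 mod 11 = 5
RHS: x^3 + 4 x + 10 = 9^3 + 4*9 + 10 mod 11 = 5
LHS = RHS

Yes, on the curve


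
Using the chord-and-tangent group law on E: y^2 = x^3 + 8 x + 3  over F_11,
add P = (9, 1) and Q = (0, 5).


P != Q, so use the chord formula.
s = (y2 - y1) / (x2 - x1) = (4) / (2) mod 11 = 2
x3 = s^2 - x1 - x2 mod 11 = 2^2 - 9 - 0 = 6
y3 = s (x1 - x3) - y1 mod 11 = 2 * (9 - 6) - 1 = 5

P + Q = (6, 5)


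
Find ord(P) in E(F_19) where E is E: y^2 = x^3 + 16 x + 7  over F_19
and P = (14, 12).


Compute successive multiples of P until we hit O:
  1P = (14, 12)
  2P = (0, 11)
  3P = (2, 16)
  4P = (1, 9)
  5P = (9, 14)
  6P = (3, 14)
  7P = (8, 18)
  8P = (17, 10)
  ... (continuing to 21P)
  21P = O

ord(P) = 21


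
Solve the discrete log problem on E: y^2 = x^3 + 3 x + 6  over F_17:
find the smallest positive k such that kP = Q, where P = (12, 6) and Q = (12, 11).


Enumerate multiples of P until we hit Q = (12, 11):
  1P = (12, 6)
  2P = (14, 15)
  3P = (7, 8)
  4P = (7, 9)
  5P = (14, 2)
  6P = (12, 11)
Match found at i = 6.

k = 6


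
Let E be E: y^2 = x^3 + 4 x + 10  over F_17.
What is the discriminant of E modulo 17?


4 a^3 + 27 b^2 = 4*4^3 + 27*10^2 = 256 + 2700 = 2956
Delta = -16 * (2956) = -47296
Delta mod 17 = 15

Delta = 15 (mod 17)


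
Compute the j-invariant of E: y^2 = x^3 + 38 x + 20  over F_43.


Delta = -16(4 a^3 + 27 b^2) mod 43 = 19
-1728 * (4 a)^3 = -1728 * (4*38)^3 mod 43 = 16
j = 16 * 19^(-1) mod 43 = 28

j = 28 (mod 43)


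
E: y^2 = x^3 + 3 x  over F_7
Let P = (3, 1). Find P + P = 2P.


Doubling: s = (3 x1^2 + a) / (2 y1)
s = (3*3^2 + 3) / (2*1) mod 7 = 1
x3 = s^2 - 2 x1 mod 7 = 1^2 - 2*3 = 2
y3 = s (x1 - x3) - y1 mod 7 = 1 * (3 - 2) - 1 = 0

2P = (2, 0)


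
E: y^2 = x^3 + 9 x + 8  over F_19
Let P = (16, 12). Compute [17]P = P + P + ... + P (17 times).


k = 17 = 10001_2 (binary, LSB first: 10001)
Double-and-add from P = (16, 12):
  bit 0 = 1: acc = O + (16, 12) = (16, 12)
  bit 1 = 0: acc unchanged = (16, 12)
  bit 2 = 0: acc unchanged = (16, 12)
  bit 3 = 0: acc unchanged = (16, 12)
  bit 4 = 1: acc = (16, 12) + (18, 6) = (13, 17)

17P = (13, 17)


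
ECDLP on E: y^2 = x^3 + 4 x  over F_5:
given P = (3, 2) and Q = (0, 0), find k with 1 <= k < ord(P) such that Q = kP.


Enumerate multiples of P until we hit Q = (0, 0):
  1P = (3, 2)
  2P = (0, 0)
Match found at i = 2.

k = 2


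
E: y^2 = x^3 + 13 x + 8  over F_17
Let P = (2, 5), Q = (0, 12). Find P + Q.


P != Q, so use the chord formula.
s = (y2 - y1) / (x2 - x1) = (7) / (15) mod 17 = 5
x3 = s^2 - x1 - x2 mod 17 = 5^2 - 2 - 0 = 6
y3 = s (x1 - x3) - y1 mod 17 = 5 * (2 - 6) - 5 = 9

P + Q = (6, 9)


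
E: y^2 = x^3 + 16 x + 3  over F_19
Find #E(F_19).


For each x in F_19, count y with y^2 = x^3 + 16 x + 3 mod 19:
  x = 1: RHS = 1, y in [1, 18]  -> 2 point(s)
  x = 2: RHS = 5, y in [9, 10]  -> 2 point(s)
  x = 4: RHS = 17, y in [6, 13]  -> 2 point(s)
  x = 6: RHS = 11, y in [7, 12]  -> 2 point(s)
  x = 8: RHS = 16, y in [4, 15]  -> 2 point(s)
  x = 10: RHS = 4, y in [2, 17]  -> 2 point(s)
  x = 11: RHS = 9, y in [3, 16]  -> 2 point(s)
  x = 12: RHS = 4, y in [2, 17]  -> 2 point(s)
  x = 14: RHS = 7, y in [8, 11]  -> 2 point(s)
  x = 16: RHS = 4, y in [2, 17]  -> 2 point(s)
  x = 17: RHS = 1, y in [1, 18]  -> 2 point(s)
  x = 18: RHS = 5, y in [9, 10]  -> 2 point(s)
Affine points: 24. Add the point at infinity: total = 25.

#E(F_19) = 25


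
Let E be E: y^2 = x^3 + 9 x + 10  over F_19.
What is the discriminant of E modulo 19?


4 a^3 + 27 b^2 = 4*9^3 + 27*10^2 = 2916 + 2700 = 5616
Delta = -16 * (5616) = -89856
Delta mod 19 = 14

Delta = 14 (mod 19)


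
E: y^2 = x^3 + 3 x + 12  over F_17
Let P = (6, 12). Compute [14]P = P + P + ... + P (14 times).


k = 14 = 1110_2 (binary, LSB first: 0111)
Double-and-add from P = (6, 12):
  bit 0 = 0: acc unchanged = O
  bit 1 = 1: acc = O + (7, 11) = (7, 11)
  bit 2 = 1: acc = (7, 11) + (2, 3) = (16, 12)
  bit 3 = 1: acc = (16, 12) + (15, 7) = (11, 13)

14P = (11, 13)


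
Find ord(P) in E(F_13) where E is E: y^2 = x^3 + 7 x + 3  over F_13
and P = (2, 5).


Compute successive multiples of P until we hit O:
  1P = (2, 5)
  2P = (0, 4)
  3P = (8, 5)
  4P = (3, 8)
  5P = (4, 2)
  6P = (6, 1)
  7P = (6, 12)
  8P = (4, 11)
  ... (continuing to 13P)
  13P = O

ord(P) = 13


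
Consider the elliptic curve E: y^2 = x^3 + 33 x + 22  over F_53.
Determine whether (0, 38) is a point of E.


Check whether y^2 = x^3 + 33 x + 22 (mod 53) for (x, y) = (0, 38).
LHS: y^2 = 38^2 mod 53 = 13
RHS: x^3 + 33 x + 22 = 0^3 + 33*0 + 22 mod 53 = 22
LHS != RHS

No, not on the curve


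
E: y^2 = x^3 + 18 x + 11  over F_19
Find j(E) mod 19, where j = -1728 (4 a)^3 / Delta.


Delta = -16(4 a^3 + 27 b^2) mod 19 = 4
-1728 * (4 a)^3 = -1728 * (4*18)^3 mod 19 = 12
j = 12 * 4^(-1) mod 19 = 3

j = 3 (mod 19)


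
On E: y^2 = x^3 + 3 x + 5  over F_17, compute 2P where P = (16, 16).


Doubling: s = (3 x1^2 + a) / (2 y1)
s = (3*16^2 + 3) / (2*16) mod 17 = 14
x3 = s^2 - 2 x1 mod 17 = 14^2 - 2*16 = 11
y3 = s (x1 - x3) - y1 mod 17 = 14 * (16 - 11) - 16 = 3

2P = (11, 3)


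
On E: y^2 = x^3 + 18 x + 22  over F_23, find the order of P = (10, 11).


Compute successive multiples of P until we hit O:
  1P = (10, 11)
  2P = (19, 22)
  3P = (6, 22)
  4P = (16, 17)
  5P = (21, 1)
  6P = (1, 8)
  7P = (7, 13)
  8P = (9, 19)
  ... (continuing to 19P)
  19P = O

ord(P) = 19


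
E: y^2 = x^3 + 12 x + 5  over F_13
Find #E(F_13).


For each x in F_13, count y with y^2 = x^3 + 12 x + 5 mod 13:
  x = 3: RHS = 3, y in [4, 9]  -> 2 point(s)
  x = 4: RHS = 0, y in [0]  -> 1 point(s)
  x = 7: RHS = 3, y in [4, 9]  -> 2 point(s)
  x = 9: RHS = 10, y in [6, 7]  -> 2 point(s)
  x = 11: RHS = 12, y in [5, 8]  -> 2 point(s)
Affine points: 9. Add the point at infinity: total = 10.

#E(F_13) = 10


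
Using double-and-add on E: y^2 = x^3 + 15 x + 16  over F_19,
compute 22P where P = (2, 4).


k = 22 = 10110_2 (binary, LSB first: 01101)
Double-and-add from P = (2, 4):
  bit 0 = 0: acc unchanged = O
  bit 1 = 1: acc = O + (16, 1) = (16, 1)
  bit 2 = 1: acc = (16, 1) + (10, 11) = (0, 4)
  bit 3 = 0: acc unchanged = (0, 4)
  bit 4 = 1: acc = (0, 4) + (15, 5) = (10, 8)

22P = (10, 8)


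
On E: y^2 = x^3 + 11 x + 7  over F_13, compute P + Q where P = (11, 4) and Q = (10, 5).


P != Q, so use the chord formula.
s = (y2 - y1) / (x2 - x1) = (1) / (12) mod 13 = 12
x3 = s^2 - x1 - x2 mod 13 = 12^2 - 11 - 10 = 6
y3 = s (x1 - x3) - y1 mod 13 = 12 * (11 - 6) - 4 = 4

P + Q = (6, 4)


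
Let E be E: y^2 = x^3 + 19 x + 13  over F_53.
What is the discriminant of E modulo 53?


4 a^3 + 27 b^2 = 4*19^3 + 27*13^2 = 27436 + 4563 = 31999
Delta = -16 * (31999) = -511984
Delta mod 53 = 49

Delta = 49 (mod 53)


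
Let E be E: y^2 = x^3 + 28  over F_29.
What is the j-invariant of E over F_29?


Delta = -16(4 a^3 + 27 b^2) mod 29 = 3
-1728 * (4 a)^3 = -1728 * (4*0)^3 mod 29 = 0
j = 0 * 3^(-1) mod 29 = 0

j = 0 (mod 29)


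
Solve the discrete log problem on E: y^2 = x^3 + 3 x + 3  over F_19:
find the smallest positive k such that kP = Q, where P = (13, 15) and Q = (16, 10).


Enumerate multiples of P until we hit Q = (16, 10):
  1P = (13, 15)
  2P = (16, 10)
Match found at i = 2.

k = 2


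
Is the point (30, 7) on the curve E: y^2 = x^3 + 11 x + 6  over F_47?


Check whether y^2 = x^3 + 11 x + 6 (mod 47) for (x, y) = (30, 7).
LHS: y^2 = 7^2 mod 47 = 2
RHS: x^3 + 11 x + 6 = 30^3 + 11*30 + 6 mod 47 = 29
LHS != RHS

No, not on the curve


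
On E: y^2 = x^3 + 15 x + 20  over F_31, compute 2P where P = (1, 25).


Doubling: s = (3 x1^2 + a) / (2 y1)
s = (3*1^2 + 15) / (2*25) mod 31 = 14
x3 = s^2 - 2 x1 mod 31 = 14^2 - 2*1 = 8
y3 = s (x1 - x3) - y1 mod 31 = 14 * (1 - 8) - 25 = 1

2P = (8, 1)


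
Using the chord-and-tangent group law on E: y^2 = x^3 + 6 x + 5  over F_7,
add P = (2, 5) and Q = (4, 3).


P != Q, so use the chord formula.
s = (y2 - y1) / (x2 - x1) = (5) / (2) mod 7 = 6
x3 = s^2 - x1 - x2 mod 7 = 6^2 - 2 - 4 = 2
y3 = s (x1 - x3) - y1 mod 7 = 6 * (2 - 2) - 5 = 2

P + Q = (2, 2)


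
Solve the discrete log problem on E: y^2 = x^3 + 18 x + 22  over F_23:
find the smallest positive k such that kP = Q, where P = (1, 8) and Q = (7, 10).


Enumerate multiples of P until we hit Q = (7, 10):
  1P = (1, 8)
  2P = (7, 10)
Match found at i = 2.

k = 2


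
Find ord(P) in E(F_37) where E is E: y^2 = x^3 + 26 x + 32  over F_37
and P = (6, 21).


Compute successive multiples of P until we hit O:
  1P = (6, 21)
  2P = (21, 21)
  3P = (10, 16)
  4P = (11, 13)
  5P = (27, 20)
  6P = (16, 20)
  7P = (25, 29)
  8P = (3, 27)
  ... (continuing to 38P)
  38P = O

ord(P) = 38


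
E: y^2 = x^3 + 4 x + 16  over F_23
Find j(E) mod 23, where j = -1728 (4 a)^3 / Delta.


Delta = -16(4 a^3 + 27 b^2) mod 23 = 13
-1728 * (4 a)^3 = -1728 * (4*4)^3 mod 23 = 17
j = 17 * 13^(-1) mod 23 = 19

j = 19 (mod 23)


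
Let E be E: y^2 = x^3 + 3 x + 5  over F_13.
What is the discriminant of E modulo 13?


4 a^3 + 27 b^2 = 4*3^3 + 27*5^2 = 108 + 675 = 783
Delta = -16 * (783) = -12528
Delta mod 13 = 4

Delta = 4 (mod 13)


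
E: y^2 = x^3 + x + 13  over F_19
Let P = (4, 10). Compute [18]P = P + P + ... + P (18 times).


k = 18 = 10010_2 (binary, LSB first: 01001)
Double-and-add from P = (4, 10):
  bit 0 = 0: acc unchanged = O
  bit 1 = 1: acc = O + (18, 7) = (18, 7)
  bit 2 = 0: acc unchanged = (18, 7)
  bit 3 = 0: acc unchanged = (18, 7)
  bit 4 = 1: acc = (18, 7) + (10, 15) = (11, 5)

18P = (11, 5)


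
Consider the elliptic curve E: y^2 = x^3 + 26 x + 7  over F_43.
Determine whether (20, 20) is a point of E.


Check whether y^2 = x^3 + 26 x + 7 (mod 43) for (x, y) = (20, 20).
LHS: y^2 = 20^2 mod 43 = 13
RHS: x^3 + 26 x + 7 = 20^3 + 26*20 + 7 mod 43 = 13
LHS = RHS

Yes, on the curve


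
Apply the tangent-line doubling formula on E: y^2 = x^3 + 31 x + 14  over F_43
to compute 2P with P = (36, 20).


Doubling: s = (3 x1^2 + a) / (2 y1)
s = (3*36^2 + 31) / (2*20) mod 43 = 41
x3 = s^2 - 2 x1 mod 43 = 41^2 - 2*36 = 18
y3 = s (x1 - x3) - y1 mod 43 = 41 * (36 - 18) - 20 = 30

2P = (18, 30)


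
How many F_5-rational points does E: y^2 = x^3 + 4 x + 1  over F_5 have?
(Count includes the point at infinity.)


For each x in F_5, count y with y^2 = x^3 + 4 x + 1 mod 5:
  x = 0: RHS = 1, y in [1, 4]  -> 2 point(s)
  x = 1: RHS = 1, y in [1, 4]  -> 2 point(s)
  x = 3: RHS = 0, y in [0]  -> 1 point(s)
  x = 4: RHS = 1, y in [1, 4]  -> 2 point(s)
Affine points: 7. Add the point at infinity: total = 8.

#E(F_5) = 8


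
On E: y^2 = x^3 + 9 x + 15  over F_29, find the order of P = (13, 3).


Compute successive multiples of P until we hit O:
  1P = (13, 3)
  2P = (4, 17)
  3P = (18, 8)
  4P = (28, 11)
  5P = (12, 13)
  6P = (17, 8)
  7P = (6, 13)
  8P = (15, 4)
  ... (continuing to 25P)
  25P = O

ord(P) = 25


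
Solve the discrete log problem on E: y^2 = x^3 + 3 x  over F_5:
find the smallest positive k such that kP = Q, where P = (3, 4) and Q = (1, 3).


Enumerate multiples of P until we hit Q = (1, 3):
  1P = (3, 4)
  2P = (4, 1)
  3P = (2, 3)
  4P = (1, 3)
Match found at i = 4.

k = 4


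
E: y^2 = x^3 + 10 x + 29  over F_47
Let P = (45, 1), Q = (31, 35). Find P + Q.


P != Q, so use the chord formula.
s = (y2 - y1) / (x2 - x1) = (34) / (33) mod 47 = 11
x3 = s^2 - x1 - x2 mod 47 = 11^2 - 45 - 31 = 45
y3 = s (x1 - x3) - y1 mod 47 = 11 * (45 - 45) - 1 = 46

P + Q = (45, 46)


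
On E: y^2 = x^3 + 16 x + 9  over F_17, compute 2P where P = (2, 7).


Doubling: s = (3 x1^2 + a) / (2 y1)
s = (3*2^2 + 16) / (2*7) mod 17 = 2
x3 = s^2 - 2 x1 mod 17 = 2^2 - 2*2 = 0
y3 = s (x1 - x3) - y1 mod 17 = 2 * (2 - 0) - 7 = 14

2P = (0, 14)


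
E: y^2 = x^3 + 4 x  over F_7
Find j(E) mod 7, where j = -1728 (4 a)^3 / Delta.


Delta = -16(4 a^3 + 27 b^2) mod 7 = 6
-1728 * (4 a)^3 = -1728 * (4*4)^3 mod 7 = 1
j = 1 * 6^(-1) mod 7 = 6

j = 6 (mod 7)


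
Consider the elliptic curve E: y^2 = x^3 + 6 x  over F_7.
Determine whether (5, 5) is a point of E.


Check whether y^2 = x^3 + 6 x + 0 (mod 7) for (x, y) = (5, 5).
LHS: y^2 = 5^2 mod 7 = 4
RHS: x^3 + 6 x + 0 = 5^3 + 6*5 + 0 mod 7 = 1
LHS != RHS

No, not on the curve


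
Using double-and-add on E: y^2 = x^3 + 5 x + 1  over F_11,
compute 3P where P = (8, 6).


k = 3 = 11_2 (binary, LSB first: 11)
Double-and-add from P = (8, 6):
  bit 0 = 1: acc = O + (8, 6) = (8, 6)
  bit 1 = 1: acc = (8, 6) + (7, 4) = (0, 10)

3P = (0, 10)


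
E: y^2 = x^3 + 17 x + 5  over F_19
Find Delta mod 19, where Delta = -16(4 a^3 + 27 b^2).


4 a^3 + 27 b^2 = 4*17^3 + 27*5^2 = 19652 + 675 = 20327
Delta = -16 * (20327) = -325232
Delta mod 19 = 10

Delta = 10 (mod 19)


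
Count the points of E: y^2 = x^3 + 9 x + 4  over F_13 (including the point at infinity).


For each x in F_13, count y with y^2 = x^3 + 9 x + 4 mod 13:
  x = 0: RHS = 4, y in [2, 11]  -> 2 point(s)
  x = 1: RHS = 1, y in [1, 12]  -> 2 point(s)
  x = 2: RHS = 4, y in [2, 11]  -> 2 point(s)
  x = 4: RHS = 0, y in [0]  -> 1 point(s)
  x = 6: RHS = 1, y in [1, 12]  -> 2 point(s)
  x = 8: RHS = 3, y in [4, 9]  -> 2 point(s)
  x = 11: RHS = 4, y in [2, 11]  -> 2 point(s)
Affine points: 13. Add the point at infinity: total = 14.

#E(F_13) = 14


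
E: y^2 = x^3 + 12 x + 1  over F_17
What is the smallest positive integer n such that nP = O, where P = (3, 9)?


Compute successive multiples of P until we hit O:
  1P = (3, 9)
  2P = (2, 13)
  3P = (11, 6)
  4P = (5, 13)
  5P = (13, 5)
  6P = (10, 4)
  7P = (0, 1)
  8P = (6, 0)
  ... (continuing to 16P)
  16P = O

ord(P) = 16


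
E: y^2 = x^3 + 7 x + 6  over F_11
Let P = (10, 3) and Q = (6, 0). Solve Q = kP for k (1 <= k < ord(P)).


Enumerate multiples of P until we hit Q = (6, 0):
  1P = (10, 3)
  2P = (6, 0)
Match found at i = 2.

k = 2


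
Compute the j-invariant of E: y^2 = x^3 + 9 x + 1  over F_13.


Delta = -16(4 a^3 + 27 b^2) mod 13 = 11
-1728 * (4 a)^3 = -1728 * (4*9)^3 mod 13 = 12
j = 12 * 11^(-1) mod 13 = 7

j = 7 (mod 13)


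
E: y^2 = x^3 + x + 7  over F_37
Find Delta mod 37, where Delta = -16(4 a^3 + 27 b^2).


4 a^3 + 27 b^2 = 4*1^3 + 27*7^2 = 4 + 1323 = 1327
Delta = -16 * (1327) = -21232
Delta mod 37 = 6

Delta = 6 (mod 37)


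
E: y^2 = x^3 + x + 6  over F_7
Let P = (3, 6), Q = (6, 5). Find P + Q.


P != Q, so use the chord formula.
s = (y2 - y1) / (x2 - x1) = (6) / (3) mod 7 = 2
x3 = s^2 - x1 - x2 mod 7 = 2^2 - 3 - 6 = 2
y3 = s (x1 - x3) - y1 mod 7 = 2 * (3 - 2) - 6 = 3

P + Q = (2, 3)


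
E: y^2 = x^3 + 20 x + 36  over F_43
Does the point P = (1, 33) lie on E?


Check whether y^2 = x^3 + 20 x + 36 (mod 43) for (x, y) = (1, 33).
LHS: y^2 = 33^2 mod 43 = 14
RHS: x^3 + 20 x + 36 = 1^3 + 20*1 + 36 mod 43 = 14
LHS = RHS

Yes, on the curve


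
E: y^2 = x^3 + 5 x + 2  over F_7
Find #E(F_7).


For each x in F_7, count y with y^2 = x^3 + 5 x + 2 mod 7:
  x = 0: RHS = 2, y in [3, 4]  -> 2 point(s)
  x = 1: RHS = 1, y in [1, 6]  -> 2 point(s)
  x = 3: RHS = 2, y in [3, 4]  -> 2 point(s)
  x = 4: RHS = 2, y in [3, 4]  -> 2 point(s)
Affine points: 8. Add the point at infinity: total = 9.

#E(F_7) = 9


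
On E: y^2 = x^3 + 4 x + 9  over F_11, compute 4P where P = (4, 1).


k = 4 = 100_2 (binary, LSB first: 001)
Double-and-add from P = (4, 1):
  bit 0 = 0: acc unchanged = O
  bit 1 = 0: acc unchanged = O
  bit 2 = 1: acc = O + (10, 2) = (10, 2)

4P = (10, 2)


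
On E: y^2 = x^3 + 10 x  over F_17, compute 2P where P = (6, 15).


Doubling: s = (3 x1^2 + a) / (2 y1)
s = (3*6^2 + 10) / (2*15) mod 17 = 13
x3 = s^2 - 2 x1 mod 17 = 13^2 - 2*6 = 4
y3 = s (x1 - x3) - y1 mod 17 = 13 * (6 - 4) - 15 = 11

2P = (4, 11)


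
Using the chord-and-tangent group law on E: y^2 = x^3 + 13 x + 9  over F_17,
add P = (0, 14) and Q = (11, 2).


P != Q, so use the chord formula.
s = (y2 - y1) / (x2 - x1) = (5) / (11) mod 17 = 2
x3 = s^2 - x1 - x2 mod 17 = 2^2 - 0 - 11 = 10
y3 = s (x1 - x3) - y1 mod 17 = 2 * (0 - 10) - 14 = 0

P + Q = (10, 0)


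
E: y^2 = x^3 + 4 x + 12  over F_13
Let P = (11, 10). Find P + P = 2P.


Doubling: s = (3 x1^2 + a) / (2 y1)
s = (3*11^2 + 4) / (2*10) mod 13 = 6
x3 = s^2 - 2 x1 mod 13 = 6^2 - 2*11 = 1
y3 = s (x1 - x3) - y1 mod 13 = 6 * (11 - 1) - 10 = 11

2P = (1, 11)


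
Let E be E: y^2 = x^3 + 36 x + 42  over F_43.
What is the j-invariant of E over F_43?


Delta = -16(4 a^3 + 27 b^2) mod 43 = 20
-1728 * (4 a)^3 = -1728 * (4*36)^3 mod 43 = 4
j = 4 * 20^(-1) mod 43 = 26

j = 26 (mod 43)


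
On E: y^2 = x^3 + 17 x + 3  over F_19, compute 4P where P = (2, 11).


k = 4 = 100_2 (binary, LSB first: 001)
Double-and-add from P = (2, 11):
  bit 0 = 0: acc unchanged = O
  bit 1 = 0: acc unchanged = O
  bit 2 = 1: acc = O + (6, 6) = (6, 6)

4P = (6, 6)


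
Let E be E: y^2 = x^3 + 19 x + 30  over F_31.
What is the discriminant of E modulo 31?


4 a^3 + 27 b^2 = 4*19^3 + 27*30^2 = 27436 + 24300 = 51736
Delta = -16 * (51736) = -827776
Delta mod 31 = 17

Delta = 17 (mod 31)


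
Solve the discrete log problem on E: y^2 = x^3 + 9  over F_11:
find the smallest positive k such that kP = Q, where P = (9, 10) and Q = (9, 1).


Enumerate multiples of P until we hit Q = (9, 1):
  1P = (9, 10)
  2P = (7, 0)
  3P = (9, 1)
Match found at i = 3.

k = 3


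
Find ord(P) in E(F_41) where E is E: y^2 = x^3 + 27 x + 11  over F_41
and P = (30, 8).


Compute successive multiples of P until we hit O:
  1P = (30, 8)
  2P = (21, 32)
  3P = (29, 3)
  4P = (7, 25)
  5P = (24, 25)
  6P = (3, 18)
  7P = (6, 15)
  8P = (9, 32)
  ... (continuing to 43P)
  43P = O

ord(P) = 43


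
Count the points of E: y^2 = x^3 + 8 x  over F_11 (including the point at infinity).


For each x in F_11, count y with y^2 = x^3 + 8 x + 0 mod 11:
  x = 0: RHS = 0, y in [0]  -> 1 point(s)
  x = 1: RHS = 9, y in [3, 8]  -> 2 point(s)
  x = 5: RHS = 0, y in [0]  -> 1 point(s)
  x = 6: RHS = 0, y in [0]  -> 1 point(s)
  x = 7: RHS = 3, y in [5, 6]  -> 2 point(s)
  x = 8: RHS = 4, y in [2, 9]  -> 2 point(s)
  x = 9: RHS = 9, y in [3, 8]  -> 2 point(s)
Affine points: 11. Add the point at infinity: total = 12.

#E(F_11) = 12
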